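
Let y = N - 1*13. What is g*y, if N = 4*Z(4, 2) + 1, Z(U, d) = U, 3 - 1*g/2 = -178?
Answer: 1448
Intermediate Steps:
g = 362 (g = 6 - 2*(-178) = 6 + 356 = 362)
N = 17 (N = 4*4 + 1 = 16 + 1 = 17)
y = 4 (y = 17 - 1*13 = 17 - 13 = 4)
g*y = 362*4 = 1448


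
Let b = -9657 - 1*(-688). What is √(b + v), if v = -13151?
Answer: 2*I*√5530 ≈ 148.73*I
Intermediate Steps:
b = -8969 (b = -9657 + 688 = -8969)
√(b + v) = √(-8969 - 13151) = √(-22120) = 2*I*√5530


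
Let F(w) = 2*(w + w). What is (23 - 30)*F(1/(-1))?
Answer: 28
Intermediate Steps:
F(w) = 4*w (F(w) = 2*(2*w) = 4*w)
(23 - 30)*F(1/(-1)) = (23 - 30)*(4/(-1)) = -28*(-1) = -7*(-4) = 28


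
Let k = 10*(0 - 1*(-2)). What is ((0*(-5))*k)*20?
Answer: 0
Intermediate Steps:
k = 20 (k = 10*(0 + 2) = 10*2 = 20)
((0*(-5))*k)*20 = ((0*(-5))*20)*20 = (0*20)*20 = 0*20 = 0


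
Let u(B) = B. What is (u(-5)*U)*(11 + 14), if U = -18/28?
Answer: 1125/14 ≈ 80.357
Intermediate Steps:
U = -9/14 (U = -18*1/28 = -9/14 ≈ -0.64286)
(u(-5)*U)*(11 + 14) = (-5*(-9/14))*(11 + 14) = (45/14)*25 = 1125/14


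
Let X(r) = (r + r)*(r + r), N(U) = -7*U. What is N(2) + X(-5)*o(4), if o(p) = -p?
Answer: -414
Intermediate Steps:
X(r) = 4*r² (X(r) = (2*r)*(2*r) = 4*r²)
N(2) + X(-5)*o(4) = -7*2 + (4*(-5)²)*(-1*4) = -14 + (4*25)*(-4) = -14 + 100*(-4) = -14 - 400 = -414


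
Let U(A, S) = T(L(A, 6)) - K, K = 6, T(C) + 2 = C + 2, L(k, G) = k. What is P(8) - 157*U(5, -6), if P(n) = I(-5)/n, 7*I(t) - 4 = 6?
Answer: 4401/28 ≈ 157.18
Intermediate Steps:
T(C) = C (T(C) = -2 + (C + 2) = -2 + (2 + C) = C)
I(t) = 10/7 (I(t) = 4/7 + (⅐)*6 = 4/7 + 6/7 = 10/7)
U(A, S) = -6 + A (U(A, S) = A - 1*6 = A - 6 = -6 + A)
P(n) = 10/(7*n)
P(8) - 157*U(5, -6) = (10/7)/8 - 157*(-6 + 5) = (10/7)*(⅛) - 157*(-1) = 5/28 + 157 = 4401/28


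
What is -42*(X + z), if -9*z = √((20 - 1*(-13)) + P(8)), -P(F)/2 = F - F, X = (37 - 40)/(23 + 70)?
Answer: 42/31 + 14*√33/3 ≈ 28.163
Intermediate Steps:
X = -1/31 (X = -3/93 = -3*1/93 = -1/31 ≈ -0.032258)
P(F) = 0 (P(F) = -2*(F - F) = -2*0 = 0)
z = -√33/9 (z = -√((20 - 1*(-13)) + 0)/9 = -√((20 + 13) + 0)/9 = -√(33 + 0)/9 = -√33/9 ≈ -0.63828)
-42*(X + z) = -42*(-1/31 - √33/9) = 42/31 + 14*√33/3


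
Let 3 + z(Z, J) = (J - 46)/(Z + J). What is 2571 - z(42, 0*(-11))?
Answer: 54077/21 ≈ 2575.1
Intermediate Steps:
z(Z, J) = -3 + (-46 + J)/(J + Z) (z(Z, J) = -3 + (J - 46)/(Z + J) = -3 + (-46 + J)/(J + Z))
2571 - z(42, 0*(-11)) = 2571 - (-46 - 3*42 - 0*(-11))/(0*(-11) + 42) = 2571 - (-46 - 126 - 2*0)/(0 + 42) = 2571 - (-46 - 126 + 0)/42 = 2571 - (-172)/42 = 2571 - 1*(-86/21) = 2571 + 86/21 = 54077/21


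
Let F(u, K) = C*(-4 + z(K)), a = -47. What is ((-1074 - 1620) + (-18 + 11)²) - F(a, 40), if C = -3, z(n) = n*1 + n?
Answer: -2417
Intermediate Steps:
z(n) = 2*n (z(n) = n + n = 2*n)
F(u, K) = 12 - 6*K (F(u, K) = -3*(-4 + 2*K) = 12 - 6*K)
((-1074 - 1620) + (-18 + 11)²) - F(a, 40) = ((-1074 - 1620) + (-18 + 11)²) - (12 - 6*40) = (-2694 + (-7)²) - (12 - 240) = (-2694 + 49) - 1*(-228) = -2645 + 228 = -2417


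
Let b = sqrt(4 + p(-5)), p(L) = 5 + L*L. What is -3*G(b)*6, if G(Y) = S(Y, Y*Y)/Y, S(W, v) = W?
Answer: -18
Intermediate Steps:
p(L) = 5 + L**2
b = sqrt(34) (b = sqrt(4 + (5 + (-5)**2)) = sqrt(4 + (5 + 25)) = sqrt(4 + 30) = sqrt(34) ≈ 5.8309)
G(Y) = 1 (G(Y) = Y/Y = 1)
-3*G(b)*6 = -3*1*6 = -3*6 = -18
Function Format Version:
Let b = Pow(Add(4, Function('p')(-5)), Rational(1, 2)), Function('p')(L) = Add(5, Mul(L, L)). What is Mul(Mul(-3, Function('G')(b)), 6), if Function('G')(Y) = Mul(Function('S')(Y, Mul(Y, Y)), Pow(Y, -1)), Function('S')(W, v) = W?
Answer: -18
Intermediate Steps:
Function('p')(L) = Add(5, Pow(L, 2))
b = Pow(34, Rational(1, 2)) (b = Pow(Add(4, Add(5, Pow(-5, 2))), Rational(1, 2)) = Pow(Add(4, Add(5, 25)), Rational(1, 2)) = Pow(Add(4, 30), Rational(1, 2)) = Pow(34, Rational(1, 2)) ≈ 5.8309)
Function('G')(Y) = 1 (Function('G')(Y) = Mul(Y, Pow(Y, -1)) = 1)
Mul(Mul(-3, Function('G')(b)), 6) = Mul(Mul(-3, 1), 6) = Mul(-3, 6) = -18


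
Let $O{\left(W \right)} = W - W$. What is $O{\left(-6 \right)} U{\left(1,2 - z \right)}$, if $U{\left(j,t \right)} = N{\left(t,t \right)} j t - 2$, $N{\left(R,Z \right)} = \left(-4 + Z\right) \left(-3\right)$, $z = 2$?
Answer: $0$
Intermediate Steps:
$N{\left(R,Z \right)} = 12 - 3 Z$
$O{\left(W \right)} = 0$
$U{\left(j,t \right)} = -2 + j t \left(12 - 3 t\right)$ ($U{\left(j,t \right)} = \left(12 - 3 t\right) j t - 2 = j \left(12 - 3 t\right) t - 2 = j t \left(12 - 3 t\right) - 2 = -2 + j t \left(12 - 3 t\right)$)
$O{\left(-6 \right)} U{\left(1,2 - z \right)} = 0 \left(-2 - 3 \left(2 - 2\right) \left(-4 + \left(2 - 2\right)\right)\right) = 0 \left(-2 - 3 \cdot 0 \left(-4 + 0\right)\right) = 0 \left(-2 - 3 \cdot 0 \left(-4\right)\right) = 0 \left(-2 + 0\right) = 0 \left(-2\right) = 0$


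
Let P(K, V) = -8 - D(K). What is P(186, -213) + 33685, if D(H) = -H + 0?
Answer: 33863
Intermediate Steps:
D(H) = -H
P(K, V) = -8 + K (P(K, V) = -8 - (-1)*K = -8 + K)
P(186, -213) + 33685 = (-8 + 186) + 33685 = 178 + 33685 = 33863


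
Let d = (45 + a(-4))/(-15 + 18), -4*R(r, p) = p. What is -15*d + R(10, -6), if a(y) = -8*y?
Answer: -767/2 ≈ -383.50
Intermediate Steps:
R(r, p) = -p/4
d = 77/3 (d = (45 - 8*(-4))/(-15 + 18) = (45 + 32)/3 = 77*(⅓) = 77/3 ≈ 25.667)
-15*d + R(10, -6) = -15*77/3 - ¼*(-6) = -385 + 3/2 = -767/2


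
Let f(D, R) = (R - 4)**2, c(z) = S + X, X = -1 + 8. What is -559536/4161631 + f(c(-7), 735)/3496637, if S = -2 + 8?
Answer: 267319022359/14551712934947 ≈ 0.018370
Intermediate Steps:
S = 6
X = 7
c(z) = 13 (c(z) = 6 + 7 = 13)
f(D, R) = (-4 + R)**2
-559536/4161631 + f(c(-7), 735)/3496637 = -559536/4161631 + (-4 + 735)**2/3496637 = -559536*1/4161631 + 731**2*(1/3496637) = -559536/4161631 + 534361*(1/3496637) = -559536/4161631 + 534361/3496637 = 267319022359/14551712934947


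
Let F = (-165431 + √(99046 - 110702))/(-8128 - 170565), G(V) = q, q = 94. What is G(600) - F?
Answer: 16631711/178693 + 2*I*√2914/178693 ≈ 93.074 + 0.00060418*I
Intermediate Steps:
G(V) = 94
F = 165431/178693 - 2*I*√2914/178693 (F = (-165431 + √(-11656))/(-178693) = (-165431 + 2*I*√2914)*(-1/178693) = 165431/178693 - 2*I*√2914/178693 ≈ 0.92578 - 0.00060418*I)
G(600) - F = 94 - (165431/178693 - 2*I*√2914/178693) = 94 + (-165431/178693 + 2*I*√2914/178693) = 16631711/178693 + 2*I*√2914/178693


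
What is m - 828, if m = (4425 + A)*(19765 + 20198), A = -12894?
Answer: -338447475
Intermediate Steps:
m = -338446647 (m = (4425 - 12894)*(19765 + 20198) = -8469*39963 = -338446647)
m - 828 = -338446647 - 828 = -338447475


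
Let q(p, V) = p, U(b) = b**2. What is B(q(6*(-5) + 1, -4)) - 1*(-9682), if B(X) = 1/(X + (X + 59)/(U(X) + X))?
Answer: 113850232/11759 ≈ 9682.0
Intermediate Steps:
B(X) = 1/(X + (59 + X)/(X + X**2)) (B(X) = 1/(X + (X + 59)/(X**2 + X)) = 1/(X + (59 + X)/(X + X**2)))
B(q(6*(-5) + 1, -4)) - 1*(-9682) = (6*(-5) + 1)*(1 + (6*(-5) + 1))/(59 + (6*(-5) + 1) + (6*(-5) + 1)**2 + (6*(-5) + 1)**3) - 1*(-9682) = (-30 + 1)*(1 + (-30 + 1))/(59 + (-30 + 1) + (-30 + 1)**2 + (-30 + 1)**3) + 9682 = -29*(1 - 29)/(59 - 29 + (-29)**2 + (-29)**3) + 9682 = -29*(-28)/(59 - 29 + 841 - 24389) + 9682 = -29*(-28)/(-23518) + 9682 = -29*(-1/23518)*(-28) + 9682 = -406/11759 + 9682 = 113850232/11759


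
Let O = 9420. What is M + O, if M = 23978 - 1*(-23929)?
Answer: 57327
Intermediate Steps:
M = 47907 (M = 23978 + 23929 = 47907)
M + O = 47907 + 9420 = 57327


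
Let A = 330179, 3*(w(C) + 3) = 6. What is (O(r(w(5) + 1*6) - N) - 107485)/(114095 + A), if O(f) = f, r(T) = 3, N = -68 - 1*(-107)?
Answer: -107521/444274 ≈ -0.24202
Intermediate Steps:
w(C) = -1 (w(C) = -3 + (1/3)*6 = -3 + 2 = -1)
N = 39 (N = -68 + 107 = 39)
(O(r(w(5) + 1*6) - N) - 107485)/(114095 + A) = ((3 - 1*39) - 107485)/(114095 + 330179) = ((3 - 39) - 107485)/444274 = (-36 - 107485)*(1/444274) = -107521*1/444274 = -107521/444274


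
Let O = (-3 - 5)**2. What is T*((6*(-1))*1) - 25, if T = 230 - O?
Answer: -1021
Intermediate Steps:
O = 64 (O = (-8)**2 = 64)
T = 166 (T = 230 - 1*64 = 230 - 64 = 166)
T*((6*(-1))*1) - 25 = 166*((6*(-1))*1) - 25 = 166*(-6*1) - 25 = 166*(-6) - 25 = -996 - 25 = -1021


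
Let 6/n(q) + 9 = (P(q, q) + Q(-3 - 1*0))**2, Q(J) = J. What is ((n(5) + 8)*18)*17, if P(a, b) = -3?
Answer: 2516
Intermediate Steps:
n(q) = 2/9 (n(q) = 6/(-9 + (-3 + (-3 - 1*0))**2) = 6/(-9 + (-3 + (-3 + 0))**2) = 6/(-9 + (-3 - 3)**2) = 6/(-9 + (-6)**2) = 6/(-9 + 36) = 6/27 = 6*(1/27) = 2/9)
((n(5) + 8)*18)*17 = ((2/9 + 8)*18)*17 = ((74/9)*18)*17 = 148*17 = 2516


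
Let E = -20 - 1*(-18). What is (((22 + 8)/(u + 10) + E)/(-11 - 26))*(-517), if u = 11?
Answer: -2068/259 ≈ -7.9846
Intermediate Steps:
E = -2 (E = -20 + 18 = -2)
(((22 + 8)/(u + 10) + E)/(-11 - 26))*(-517) = (((22 + 8)/(11 + 10) - 2)/(-11 - 26))*(-517) = ((30/21 - 2)/(-37))*(-517) = ((30*(1/21) - 2)*(-1/37))*(-517) = ((10/7 - 2)*(-1/37))*(-517) = -4/7*(-1/37)*(-517) = (4/259)*(-517) = -2068/259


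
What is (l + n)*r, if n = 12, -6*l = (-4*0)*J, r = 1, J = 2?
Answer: 12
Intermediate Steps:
l = 0 (l = -(-4*0)*2/6 = -0*2 = -⅙*0 = 0)
(l + n)*r = (0 + 12)*1 = 12*1 = 12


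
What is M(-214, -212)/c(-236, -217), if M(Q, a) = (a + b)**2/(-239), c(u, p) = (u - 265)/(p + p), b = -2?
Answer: -19875464/119739 ≈ -165.99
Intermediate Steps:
c(u, p) = (-265 + u)/(2*p) (c(u, p) = (-265 + u)/((2*p)) = (-265 + u)*(1/(2*p)) = (-265 + u)/(2*p))
M(Q, a) = -(-2 + a)**2/239 (M(Q, a) = (a - 2)**2/(-239) = (-2 + a)**2*(-1/239) = -(-2 + a)**2/239)
M(-214, -212)/c(-236, -217) = (-(-2 - 212)**2/239)/(((1/2)*(-265 - 236)/(-217))) = (-1/239*(-214)**2)/(((1/2)*(-1/217)*(-501))) = (-1/239*45796)/(501/434) = -45796/239*434/501 = -19875464/119739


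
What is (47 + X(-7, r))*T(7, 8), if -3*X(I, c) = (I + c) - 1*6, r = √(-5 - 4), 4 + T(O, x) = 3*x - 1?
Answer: 2926/3 - 19*I ≈ 975.33 - 19.0*I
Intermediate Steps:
T(O, x) = -5 + 3*x (T(O, x) = -4 + (3*x - 1) = -4 + (-1 + 3*x) = -5 + 3*x)
r = 3*I (r = √(-9) = 3*I ≈ 3.0*I)
X(I, c) = 2 - I/3 - c/3 (X(I, c) = -((I + c) - 1*6)/3 = -((I + c) - 6)/3 = -(-6 + I + c)/3 = 2 - I/3 - c/3)
(47 + X(-7, r))*T(7, 8) = (47 + (2 - ⅓*(-7) - I))*(-5 + 3*8) = (47 + (2 + 7/3 - I))*(-5 + 24) = (47 + (13/3 - I))*19 = (154/3 - I)*19 = 2926/3 - 19*I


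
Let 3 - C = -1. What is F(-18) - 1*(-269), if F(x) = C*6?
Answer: 293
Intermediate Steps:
C = 4 (C = 3 - 1*(-1) = 3 + 1 = 4)
F(x) = 24 (F(x) = 4*6 = 24)
F(-18) - 1*(-269) = 24 - 1*(-269) = 24 + 269 = 293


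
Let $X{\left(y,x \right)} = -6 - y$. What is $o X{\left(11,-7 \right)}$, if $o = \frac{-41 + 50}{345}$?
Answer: $- \frac{51}{115} \approx -0.44348$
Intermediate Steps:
$o = \frac{3}{115}$ ($o = 9 \cdot \frac{1}{345} = \frac{3}{115} \approx 0.026087$)
$o X{\left(11,-7 \right)} = \frac{3 \left(-6 - 11\right)}{115} = \frac{3}{115} \left(-17\right) = - \frac{51}{115}$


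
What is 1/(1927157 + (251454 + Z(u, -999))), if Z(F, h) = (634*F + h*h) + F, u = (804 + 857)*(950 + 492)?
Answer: 1/1524104482 ≈ 6.5612e-10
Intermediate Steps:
u = 2395162 (u = 1661*1442 = 2395162)
Z(F, h) = h² + 635*F (Z(F, h) = (634*F + h²) + F = (h² + 634*F) + F = h² + 635*F)
1/(1927157 + (251454 + Z(u, -999))) = 1/(1927157 + (251454 + ((-999)² + 635*2395162))) = 1/(1927157 + (251454 + (998001 + 1520927870))) = 1/(1927157 + (251454 + 1521925871)) = 1/(1927157 + 1522177325) = 1/1524104482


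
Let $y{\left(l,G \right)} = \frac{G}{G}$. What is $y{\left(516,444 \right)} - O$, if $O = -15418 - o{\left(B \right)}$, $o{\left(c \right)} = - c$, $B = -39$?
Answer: $15458$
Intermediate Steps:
$O = -15457$ ($O = -15418 - \left(-1\right) \left(-39\right) = -15418 - 39 = -15457$)
$y{\left(l,G \right)} = 1$
$y{\left(516,444 \right)} - O = 1 - -15457 = 1 + 15457 = 15458$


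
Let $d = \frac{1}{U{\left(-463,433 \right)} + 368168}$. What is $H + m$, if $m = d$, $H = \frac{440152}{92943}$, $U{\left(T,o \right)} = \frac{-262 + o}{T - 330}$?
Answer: $\frac{128505554495855}{27135364376979} \approx 4.7357$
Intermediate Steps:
$U{\left(T,o \right)} = \frac{-262 + o}{-330 + T}$
$d = \frac{793}{291957053}$ ($d = \frac{1}{\frac{-262 + 433}{-330 - 463} + 368168} = \frac{1}{\frac{1}{-793} \cdot 171 + 368168} = \frac{1}{\left(- \frac{1}{793}\right) 171 + 368168} = \frac{1}{- \frac{171}{793} + 368168} = \frac{1}{\frac{291957053}{793}} = \frac{793}{291957053} \approx 2.7162 \cdot 10^{-6}$)
$H = \frac{440152}{92943}$ ($H = 440152 \cdot \frac{1}{92943} = \frac{440152}{92943} \approx 4.7357$)
$m = \frac{793}{291957053} \approx 2.7162 \cdot 10^{-6}$
$H + m = \frac{440152}{92943} + \frac{793}{291957053} = \frac{128505554495855}{27135364376979}$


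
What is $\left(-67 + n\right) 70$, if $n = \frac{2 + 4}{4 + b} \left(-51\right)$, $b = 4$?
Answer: $- \frac{14735}{2} \approx -7367.5$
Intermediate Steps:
$n = - \frac{153}{4}$ ($n = \frac{2 + 4}{4 + 4} \left(-51\right) = \frac{6}{8} \left(-51\right) = 6 \cdot \frac{1}{8} \left(-51\right) = \frac{3}{4} \left(-51\right) = - \frac{153}{4} \approx -38.25$)
$\left(-67 + n\right) 70 = \left(-67 - \frac{153}{4}\right) 70 = \left(- \frac{421}{4}\right) 70 = - \frac{14735}{2}$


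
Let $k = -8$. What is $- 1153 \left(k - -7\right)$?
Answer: $1153$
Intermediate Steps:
$- 1153 \left(k - -7\right) = - 1153 \left(-8 - -7\right) = - 1153 \left(-8 + 7\right) = \left(-1153\right) \left(-1\right) = 1153$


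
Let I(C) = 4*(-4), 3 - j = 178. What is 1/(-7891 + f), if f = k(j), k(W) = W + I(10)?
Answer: -1/8082 ≈ -0.00012373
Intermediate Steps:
j = -175 (j = 3 - 1*178 = 3 - 178 = -175)
I(C) = -16
k(W) = -16 + W (k(W) = W - 16 = -16 + W)
f = -191 (f = -16 - 175 = -191)
1/(-7891 + f) = 1/(-7891 - 191) = 1/(-8082) = -1/8082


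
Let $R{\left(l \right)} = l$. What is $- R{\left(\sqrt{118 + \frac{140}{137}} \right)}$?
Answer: $- \frac{\sqrt{2233922}}{137} \approx -10.91$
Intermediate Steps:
$- R{\left(\sqrt{118 + \frac{140}{137}} \right)} = - \sqrt{118 + \frac{140}{137}} = - \sqrt{\frac{16306}{137}} = - \frac{\sqrt{2233922}}{137}$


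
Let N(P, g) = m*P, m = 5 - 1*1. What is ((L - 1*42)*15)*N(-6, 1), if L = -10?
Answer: 18720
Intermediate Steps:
m = 4 (m = 5 - 1 = 4)
N(P, g) = 4*P
((L - 1*42)*15)*N(-6, 1) = ((-10 - 1*42)*15)*(4*(-6)) = ((-10 - 42)*15)*(-24) = -52*15*(-24) = -780*(-24) = 18720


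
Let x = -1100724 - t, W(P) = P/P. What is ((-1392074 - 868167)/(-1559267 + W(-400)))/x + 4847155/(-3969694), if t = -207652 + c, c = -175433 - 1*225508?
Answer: -929884258299188596/761549209047262781 ≈ -1.2210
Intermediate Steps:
c = -400941 (c = -175433 - 225508 = -400941)
W(P) = 1
t = -608593 (t = -207652 - 400941 = -608593)
x = -492131 (x = -1100724 - 1*(-608593) = -1100724 + 608593 = -492131)
((-1392074 - 868167)/(-1559267 + W(-400)))/x + 4847155/(-3969694) = ((-1392074 - 868167)/(-1559267 + 1))/(-492131) + 4847155/(-3969694) = -2260241/(-1559266)*(-1/492131) + 4847155*(-1/3969694) = -2260241*(-1/1559266)*(-1/492131) - 4847155/3969694 = (2260241/1559266)*(-1/492131) - 4847155/3969694 = -2260241/767363135846 - 4847155/3969694 = -929884258299188596/761549209047262781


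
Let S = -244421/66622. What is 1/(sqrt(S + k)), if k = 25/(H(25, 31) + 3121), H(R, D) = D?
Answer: -4*I*sqrt(2522369547252507)/384374721 ≈ -0.52265*I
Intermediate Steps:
k = 25/3152 (k = 25/(31 + 3121) = 25/3152 ≈ 0.0079315)
S = -244421/66622 (S = -244421*1/66622 = -244421/66622 ≈ -3.6688)
1/(sqrt(S + k)) = 1/(sqrt(-244421/66622 + 25/3152)) = 1/(sqrt(-384374721/104996272)) = 1/(I*sqrt(2522369547252507)/26249068) = -4*I*sqrt(2522369547252507)/384374721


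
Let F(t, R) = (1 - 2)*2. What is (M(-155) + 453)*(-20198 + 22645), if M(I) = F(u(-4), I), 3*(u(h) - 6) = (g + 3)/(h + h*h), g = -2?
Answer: 1103597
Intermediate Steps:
u(h) = 6 + 1/(3*(h + h**2)) (u(h) = 6 + ((-2 + 3)/(h + h*h))/3 = 6 + (1/(h + h**2))/3 = 6 + 1/(3*(h + h**2)))
F(t, R) = -2 (F(t, R) = -1*2 = -2)
M(I) = -2
(M(-155) + 453)*(-20198 + 22645) = (-2 + 453)*(-20198 + 22645) = 451*2447 = 1103597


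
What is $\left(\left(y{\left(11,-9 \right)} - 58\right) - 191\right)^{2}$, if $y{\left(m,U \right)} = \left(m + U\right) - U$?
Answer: $56644$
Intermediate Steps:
$y{\left(m,U \right)} = m$ ($y{\left(m,U \right)} = \left(U + m\right) - U = m$)
$\left(\left(y{\left(11,-9 \right)} - 58\right) - 191\right)^{2} = \left(\left(11 - 58\right) - 191\right)^{2} = \left(-47 - 191\right)^{2} = \left(-238\right)^{2} = 56644$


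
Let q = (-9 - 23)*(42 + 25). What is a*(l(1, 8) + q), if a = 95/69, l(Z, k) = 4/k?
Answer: -135755/46 ≈ -2951.2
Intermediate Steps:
q = -2144 (q = -32*67 = -2144)
a = 95/69 (a = 95*(1/69) = 95/69 ≈ 1.3768)
a*(l(1, 8) + q) = 95*(4/8 - 2144)/69 = 95*(4*(1/8) - 2144)/69 = 95*(1/2 - 2144)/69 = (95/69)*(-4287/2) = -135755/46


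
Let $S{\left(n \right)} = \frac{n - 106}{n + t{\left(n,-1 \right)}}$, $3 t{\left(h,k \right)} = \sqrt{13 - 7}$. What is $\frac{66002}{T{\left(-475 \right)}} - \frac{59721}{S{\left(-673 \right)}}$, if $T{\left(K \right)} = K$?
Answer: $- \frac{1007511907}{19475} + \frac{19907 \sqrt{6}}{779} \approx -51671.0$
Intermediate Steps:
$t{\left(h,k \right)} = \frac{\sqrt{6}}{3}$ ($t{\left(h,k \right)} = \frac{\sqrt{13 - 7}}{3} = \frac{\sqrt{6}}{3}$)
$S{\left(n \right)} = \frac{-106 + n}{n + \frac{\sqrt{6}}{3}}$ ($S{\left(n \right)} = \frac{n - 106}{n + \frac{\sqrt{6}}{3}} = \frac{-106 + n}{n + \frac{\sqrt{6}}{3}}$)
$\frac{66002}{T{\left(-475 \right)}} - \frac{59721}{S{\left(-673 \right)}} = \frac{66002}{-475} - \frac{59721}{3 \frac{1}{\sqrt{6} + 3 \left(-673\right)} \left(-106 - 673\right)} = 66002 \left(- \frac{1}{475}\right) - \frac{59721}{3 \frac{1}{\sqrt{6} - 2019} \left(-779\right)} = - \frac{66002}{475} - \frac{59721}{3 \frac{1}{-2019 + \sqrt{6}} \left(-779\right)} = - \frac{66002}{475} - \frac{59721}{\left(-2337\right) \frac{1}{-2019 + \sqrt{6}}} = - \frac{66002}{475} - 59721 \left(\frac{673}{779} - \frac{\sqrt{6}}{2337}\right) = - \frac{66002}{475} - \left(\frac{40192233}{779} - \frac{19907 \sqrt{6}}{779}\right) = - \frac{1007511907}{19475} + \frac{19907 \sqrt{6}}{779}$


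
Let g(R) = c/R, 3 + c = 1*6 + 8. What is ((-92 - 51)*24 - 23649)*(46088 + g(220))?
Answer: -24962209641/20 ≈ -1.2481e+9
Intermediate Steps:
c = 11 (c = -3 + (1*6 + 8) = -3 + (6 + 8) = -3 + 14 = 11)
g(R) = 11/R
((-92 - 51)*24 - 23649)*(46088 + g(220)) = ((-92 - 51)*24 - 23649)*(46088 + 11/220) = (-143*24 - 23649)*(46088 + 11*(1/220)) = (-3432 - 23649)*(46088 + 1/20) = -27081*921761/20 = -24962209641/20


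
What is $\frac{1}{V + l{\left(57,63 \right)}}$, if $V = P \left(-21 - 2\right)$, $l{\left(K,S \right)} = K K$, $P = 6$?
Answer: $\frac{1}{3111} \approx 0.00032144$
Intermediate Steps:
$l{\left(K,S \right)} = K^{2}$
$V = -138$ ($V = 6 \left(-21 - 2\right) = 6 \left(-23\right) = -138$)
$\frac{1}{V + l{\left(57,63 \right)}} = \frac{1}{-138 + 57^{2}} = \frac{1}{-138 + 3249} = \frac{1}{3111}$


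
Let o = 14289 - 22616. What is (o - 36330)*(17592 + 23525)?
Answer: -1836161869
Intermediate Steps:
o = -8327
(o - 36330)*(17592 + 23525) = (-8327 - 36330)*(17592 + 23525) = -44657*41117 = -1836161869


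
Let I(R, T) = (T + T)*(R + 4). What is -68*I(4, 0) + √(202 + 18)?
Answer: 2*√55 ≈ 14.832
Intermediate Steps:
I(R, T) = 2*T*(4 + R) (I(R, T) = (2*T)*(4 + R) = 2*T*(4 + R))
-68*I(4, 0) + √(202 + 18) = -136*0*(4 + 4) + √(202 + 18) = -136*0*8 + √220 = -68*0 + 2*√55 = 0 + 2*√55 = 2*√55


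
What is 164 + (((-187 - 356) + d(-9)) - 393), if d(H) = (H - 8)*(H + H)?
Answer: -466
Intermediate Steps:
d(H) = 2*H*(-8 + H) (d(H) = (-8 + H)*(2*H) = 2*H*(-8 + H))
164 + (((-187 - 356) + d(-9)) - 393) = 164 + (((-187 - 356) + 2*(-9)*(-8 - 9)) - 393) = 164 + ((-543 + 2*(-9)*(-17)) - 393) = 164 + ((-543 + 306) - 393) = 164 + (-237 - 393) = 164 - 630 = -466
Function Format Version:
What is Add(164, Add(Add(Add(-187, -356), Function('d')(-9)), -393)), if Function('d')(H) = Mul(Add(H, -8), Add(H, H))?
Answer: -466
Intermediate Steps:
Function('d')(H) = Mul(2, H, Add(-8, H)) (Function('d')(H) = Mul(Add(-8, H), Mul(2, H)) = Mul(2, H, Add(-8, H)))
Add(164, Add(Add(Add(-187, -356), Function('d')(-9)), -393)) = Add(164, Add(Add(Add(-187, -356), Mul(2, -9, Add(-8, -9))), -393)) = Add(164, Add(Add(-543, Mul(2, -9, -17)), -393)) = Add(164, Add(Add(-543, 306), -393)) = Add(164, Add(-237, -393)) = Add(164, -630) = -466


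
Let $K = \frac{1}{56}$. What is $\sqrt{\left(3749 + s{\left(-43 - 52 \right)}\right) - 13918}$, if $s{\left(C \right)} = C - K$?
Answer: $\frac{3 i \sqrt{894110}}{28} \approx 101.31 i$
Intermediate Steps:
$K = \frac{1}{56} \approx 0.017857$
$s{\left(C \right)} = - \frac{1}{56} + C$ ($s{\left(C \right)} = C - \frac{1}{56} = - \frac{1}{56} + C$)
$\sqrt{\left(3749 + s{\left(-43 - 52 \right)}\right) - 13918} = \sqrt{\left(3749 - \frac{5321}{56}\right) - 13918} = \sqrt{\frac{204623}{56} - 13918} = \sqrt{- \frac{574785}{56}} = \frac{3 i \sqrt{894110}}{28}$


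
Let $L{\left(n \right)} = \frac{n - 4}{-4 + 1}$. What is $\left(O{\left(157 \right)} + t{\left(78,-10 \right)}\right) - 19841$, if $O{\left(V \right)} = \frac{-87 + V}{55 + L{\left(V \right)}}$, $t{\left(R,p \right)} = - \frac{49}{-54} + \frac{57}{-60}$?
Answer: $- \frac{10704713}{540} \approx -19824.0$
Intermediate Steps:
$L{\left(n \right)} = \frac{4}{3} - \frac{n}{3}$ ($L{\left(n \right)} = \frac{-4 + n}{-3} = \left(-4 + n\right) \left(- \frac{1}{3}\right) = \frac{4}{3} - \frac{n}{3}$)
$t{\left(R,p \right)} = - \frac{23}{540}$ ($t{\left(R,p \right)} = \left(-49\right) \left(- \frac{1}{54}\right) + 57 \left(- \frac{1}{60}\right) = \frac{49}{54} - \frac{19}{20} = - \frac{23}{540}$)
$O{\left(V \right)} = \frac{-87 + V}{\frac{169}{3} - \frac{V}{3}}$ ($O{\left(V \right)} = \frac{-87 + V}{55 - \left(- \frac{4}{3} + \frac{V}{3}\right)} = \frac{-87 + V}{\frac{169}{3} - \frac{V}{3}}$)
$\left(O{\left(157 \right)} + t{\left(78,-10 \right)}\right) - 19841 = \left(\frac{3 \left(87 - 157\right)}{-169 + 157} - \frac{23}{540}\right) - 19841 = \left(\frac{3 \left(87 - 157\right)}{-12} - \frac{23}{540}\right) - 19841 = \left(3 \left(- \frac{1}{12}\right) \left(-70\right) - \frac{23}{540}\right) - 19841 = \left(\frac{35}{2} - \frac{23}{540}\right) - 19841 = \frac{9427}{540} - 19841 = - \frac{10704713}{540}$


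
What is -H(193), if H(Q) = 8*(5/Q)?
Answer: -40/193 ≈ -0.20725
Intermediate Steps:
H(Q) = 40/Q
-H(193) = -40/193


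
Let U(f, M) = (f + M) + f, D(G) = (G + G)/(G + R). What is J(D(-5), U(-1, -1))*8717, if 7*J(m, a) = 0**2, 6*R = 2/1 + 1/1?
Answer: 0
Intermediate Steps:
R = 1/2 (R = (2/1 + 1/1)/6 = (2*1 + 1*1)/6 = (2 + 1)/6 = (1/6)*3 = 1/2 ≈ 0.50000)
D(G) = 2*G/(1/2 + G) (D(G) = (G + G)/(G + 1/2) = (2*G)/(1/2 + G) = 2*G/(1/2 + G))
U(f, M) = M + 2*f (U(f, M) = (M + f) + f = M + 2*f)
J(m, a) = 0 (J(m, a) = (1/7)*0**2 = (1/7)*0 = 0)
J(D(-5), U(-1, -1))*8717 = 0*8717 = 0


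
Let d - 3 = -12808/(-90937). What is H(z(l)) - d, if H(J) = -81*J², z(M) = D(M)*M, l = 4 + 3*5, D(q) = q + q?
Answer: -3839724537367/90937 ≈ -4.2224e+7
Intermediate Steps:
D(q) = 2*q
l = 19 (l = 4 + 15 = 19)
z(M) = 2*M² (z(M) = (2*M)*M = 2*M²)
d = 285619/90937 (d = 3 - 12808/(-90937) = 3 - 12808*(-1/90937) = 3 + 12808/90937 = 285619/90937 ≈ 3.1408)
H(z(l)) - d = -81*(2*19²)² - 1*285619/90937 = -81*(2*361)² - 285619/90937 = -81*722² - 285619/90937 = -81*521284 - 285619/90937 = -42224004 - 285619/90937 = -3839724537367/90937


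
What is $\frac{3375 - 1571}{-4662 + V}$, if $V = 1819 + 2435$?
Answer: $- \frac{451}{102} \approx -4.4216$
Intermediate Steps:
$V = 4254$
$\frac{3375 - 1571}{-4662 + V} = \frac{3375 - 1571}{-4662 + 4254} = \frac{1804}{-408} = 1804 \left(- \frac{1}{408}\right) = - \frac{451}{102}$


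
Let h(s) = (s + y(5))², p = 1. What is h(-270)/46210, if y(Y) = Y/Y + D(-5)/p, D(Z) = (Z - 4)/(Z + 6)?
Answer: 38642/23105 ≈ 1.6725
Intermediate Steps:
D(Z) = (-4 + Z)/(6 + Z)
y(Y) = -8 (y(Y) = Y/Y + ((-4 - 5)/(6 - 5))/1 = 1 + (-9/1)*1 = 1 + (1*(-9))*1 = 1 - 9*1 = 1 - 9 = -8)
h(s) = (-8 + s)² (h(s) = (s - 8)² = (-8 + s)²)
h(-270)/46210 = (-8 - 270)²/46210 = (-278)²*(1/46210) = 77284*(1/46210) = 38642/23105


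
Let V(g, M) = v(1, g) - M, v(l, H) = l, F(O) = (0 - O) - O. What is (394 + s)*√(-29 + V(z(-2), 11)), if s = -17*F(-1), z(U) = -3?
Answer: 360*I*√39 ≈ 2248.2*I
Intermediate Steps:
F(O) = -2*O (F(O) = -O - O = -2*O)
s = -34 (s = -(-34)*(-1) = -17*2 = -34)
V(g, M) = 1 - M
(394 + s)*√(-29 + V(z(-2), 11)) = (394 - 34)*√(-29 + (1 - 1*11)) = 360*√(-29 + (1 - 11)) = 360*√(-29 - 10) = 360*√(-39) = 360*(I*√39) = 360*I*√39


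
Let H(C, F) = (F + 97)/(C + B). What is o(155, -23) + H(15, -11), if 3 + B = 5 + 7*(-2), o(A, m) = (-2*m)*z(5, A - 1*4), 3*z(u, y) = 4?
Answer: 90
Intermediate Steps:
z(u, y) = 4/3 (z(u, y) = (⅓)*4 = 4/3)
o(A, m) = -8*m/3 (o(A, m) = -2*m*(4/3) = -8*m/3)
B = -12 (B = -3 + (5 + 7*(-2)) = -3 + (5 - 14) = -3 - 9 = -12)
H(C, F) = (97 + F)/(-12 + C) (H(C, F) = (F + 97)/(C - 12) = (97 + F)/(-12 + C))
o(155, -23) + H(15, -11) = -8/3*(-23) + (97 - 11)/(-12 + 15) = 184/3 + 86/3 = 90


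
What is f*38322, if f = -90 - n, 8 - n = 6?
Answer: -3525624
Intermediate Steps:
n = 2 (n = 8 - 1*6 = 8 - 6 = 2)
f = -92 (f = -90 - 1*2 = -90 - 2 = -92)
f*38322 = -92*38322 = -3525624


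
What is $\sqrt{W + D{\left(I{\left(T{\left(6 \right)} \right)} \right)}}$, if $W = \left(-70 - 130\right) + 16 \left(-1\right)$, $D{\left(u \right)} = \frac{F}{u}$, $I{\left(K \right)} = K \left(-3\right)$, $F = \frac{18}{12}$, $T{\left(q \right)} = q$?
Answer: $\frac{i \sqrt{7779}}{6} \approx 14.7 i$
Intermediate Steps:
$F = \frac{3}{2}$ ($F = 18 \cdot \frac{1}{12} = \frac{3}{2} \approx 1.5$)
$I{\left(K \right)} = - 3 K$
$D{\left(u \right)} = \frac{3}{2 u}$
$W = -216$ ($W = -200 - 16 = -216$)
$\sqrt{W + D{\left(I{\left(T{\left(6 \right)} \right)} \right)}} = \sqrt{-216 + \frac{3}{2 \left(\left(-3\right) 6\right)}} = \sqrt{-216 + \frac{3}{2 \left(-18\right)}} = \sqrt{-216 + \frac{3}{2} \left(- \frac{1}{18}\right)} = \sqrt{-216 - \frac{1}{12}} = \sqrt{- \frac{2593}{12}} = \frac{i \sqrt{7779}}{6}$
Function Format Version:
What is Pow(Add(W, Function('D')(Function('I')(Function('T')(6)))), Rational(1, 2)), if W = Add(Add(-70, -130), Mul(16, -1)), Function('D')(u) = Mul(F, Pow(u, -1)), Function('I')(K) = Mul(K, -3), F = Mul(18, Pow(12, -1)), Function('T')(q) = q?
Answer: Mul(Rational(1, 6), I, Pow(7779, Rational(1, 2))) ≈ Mul(14.700, I)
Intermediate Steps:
F = Rational(3, 2) (F = Mul(18, Rational(1, 12)) = Rational(3, 2) ≈ 1.5000)
Function('I')(K) = Mul(-3, K)
Function('D')(u) = Mul(Rational(3, 2), Pow(u, -1))
W = -216 (W = Add(-200, -16) = -216)
Pow(Add(W, Function('D')(Function('I')(Function('T')(6)))), Rational(1, 2)) = Pow(Add(-216, Mul(Rational(3, 2), Pow(Mul(-3, 6), -1))), Rational(1, 2)) = Pow(Add(-216, Mul(Rational(3, 2), Pow(-18, -1))), Rational(1, 2)) = Pow(Add(-216, Mul(Rational(3, 2), Rational(-1, 18))), Rational(1, 2)) = Pow(Add(-216, Rational(-1, 12)), Rational(1, 2)) = Pow(Rational(-2593, 12), Rational(1, 2)) = Mul(Rational(1, 6), I, Pow(7779, Rational(1, 2)))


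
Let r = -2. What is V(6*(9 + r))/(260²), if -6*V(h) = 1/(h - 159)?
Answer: 1/47455200 ≈ 2.1073e-8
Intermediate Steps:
V(h) = -1/(6*(-159 + h)) (V(h) = -1/(6*(h - 159)) = -1/(6*(-159 + h)))
V(6*(9 + r))/(260²) = (-1/(-954 + 6*(6*(9 - 2))))/(260²) = -1/(-954 + 6*(6*7))/67600 = -1/(-954 + 6*42)*(1/67600) = -1/(-954 + 252)*(1/67600) = -1/(-702)*(1/67600) = -1*(-1/702)*(1/67600) = (1/702)*(1/67600) = 1/47455200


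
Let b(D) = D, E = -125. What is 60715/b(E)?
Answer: -12143/25 ≈ -485.72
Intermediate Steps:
60715/b(E) = 60715/(-125) = 60715*(-1/125) = -12143/25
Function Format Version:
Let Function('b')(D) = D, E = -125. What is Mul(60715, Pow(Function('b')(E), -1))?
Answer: Rational(-12143, 25) ≈ -485.72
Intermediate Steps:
Mul(60715, Pow(Function('b')(E), -1)) = Mul(60715, Pow(-125, -1)) = Mul(60715, Rational(-1, 125)) = Rational(-12143, 25)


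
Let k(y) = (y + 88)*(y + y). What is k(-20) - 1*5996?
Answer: -8716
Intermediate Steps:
k(y) = 2*y*(88 + y) (k(y) = (88 + y)*(2*y) = 2*y*(88 + y))
k(-20) - 1*5996 = 2*(-20)*(88 - 20) - 1*5996 = 2*(-20)*68 - 5996 = -2720 - 5996 = -8716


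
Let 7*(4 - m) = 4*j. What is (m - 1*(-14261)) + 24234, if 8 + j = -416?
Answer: 271189/7 ≈ 38741.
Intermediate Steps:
j = -424 (j = -8 - 416 = -424)
m = 1724/7 (m = 4 - 4*(-424)/7 = 4 - ⅐*(-1696) = 4 + 1696/7 = 1724/7 ≈ 246.29)
(m - 1*(-14261)) + 24234 = (1724/7 - 1*(-14261)) + 24234 = (1724/7 + 14261) + 24234 = 101551/7 + 24234 = 271189/7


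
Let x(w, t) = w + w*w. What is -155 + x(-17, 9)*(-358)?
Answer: -97531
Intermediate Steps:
x(w, t) = w + w²
-155 + x(-17, 9)*(-358) = -155 - 17*(1 - 17)*(-358) = -155 - 17*(-16)*(-358) = -155 + 272*(-358) = -155 - 97376 = -97531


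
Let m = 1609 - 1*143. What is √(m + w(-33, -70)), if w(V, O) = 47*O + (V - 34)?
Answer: I*√1891 ≈ 43.486*I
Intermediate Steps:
w(V, O) = -34 + V + 47*O (w(V, O) = 47*O + (-34 + V) = -34 + V + 47*O)
m = 1466 (m = 1609 - 143 = 1466)
√(m + w(-33, -70)) = √(1466 + (-34 - 33 + 47*(-70))) = √(1466 + (-34 - 33 - 3290)) = √(1466 - 3357) = √(-1891) = I*√1891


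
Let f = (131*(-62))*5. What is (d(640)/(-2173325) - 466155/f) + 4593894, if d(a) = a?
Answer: 16218090209425219/3530349130 ≈ 4.5939e+6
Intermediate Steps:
f = -40610 (f = -8122*5 = -40610)
(d(640)/(-2173325) - 466155/f) + 4593894 = (640/(-2173325) - 466155/(-40610)) + 4593894 = (640*(-1/2173325) - 466155*(-1/40610)) + 4593894 = (-128/434665 + 93231/8122) + 4593894 = 40523212999/3530349130 + 4593894 = 16218090209425219/3530349130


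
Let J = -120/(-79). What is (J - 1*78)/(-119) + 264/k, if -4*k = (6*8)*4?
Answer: -91327/18802 ≈ -4.8573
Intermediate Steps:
J = 120/79 (J = -120*(-1/79) = 120/79 ≈ 1.5190)
k = -48 (k = -6*8*4/4 = -12*4 = -¼*192 = -48)
(J - 1*78)/(-119) + 264/k = (120/79 - 1*78)/(-119) + 264/(-48) = (120/79 - 78)*(-1/119) + 264*(-1/48) = -6042/79*(-1/119) - 11/2 = 6042/9401 - 11/2 = -91327/18802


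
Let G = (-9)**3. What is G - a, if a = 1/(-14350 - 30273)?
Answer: -32530166/44623 ≈ -729.00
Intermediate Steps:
a = -1/44623 (a = 1/(-44623) = -1/44623 ≈ -2.2410e-5)
G = -729
G - a = -729 - 1*(-1/44623) = -729 + 1/44623 = -32530166/44623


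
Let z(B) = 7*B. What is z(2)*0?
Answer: 0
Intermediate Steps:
z(2)*0 = (7*2)*0 = 14*0 = 0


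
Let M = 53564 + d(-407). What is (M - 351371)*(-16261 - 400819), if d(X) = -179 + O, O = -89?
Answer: 124321121000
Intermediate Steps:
d(X) = -268 (d(X) = -179 - 89 = -268)
M = 53296 (M = 53564 - 268 = 53296)
(M - 351371)*(-16261 - 400819) = (53296 - 351371)*(-16261 - 400819) = -298075*(-417080) = 124321121000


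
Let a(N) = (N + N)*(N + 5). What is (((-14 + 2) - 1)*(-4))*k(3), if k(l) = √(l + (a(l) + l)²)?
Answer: 104*√651 ≈ 2653.5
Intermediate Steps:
a(N) = 2*N*(5 + N) (a(N) = (2*N)*(5 + N) = 2*N*(5 + N))
k(l) = √(l + (l + 2*l*(5 + l))²) (k(l) = √(l + (2*l*(5 + l) + l)²) = √(l + (l + 2*l*(5 + l))²))
(((-14 + 2) - 1)*(-4))*k(3) = (((-14 + 2) - 1)*(-4))*√(3*(1 + 3*(11 + 2*3)²)) = ((-12 - 1)*(-4))*√(3*(1 + 3*(11 + 6)²)) = (-13*(-4))*√(3*(1 + 3*17²)) = 52*√(3*(1 + 3*289)) = 52*√(3*(1 + 867)) = 52*√(3*868) = 52*√2604 = 52*(2*√651) = 104*√651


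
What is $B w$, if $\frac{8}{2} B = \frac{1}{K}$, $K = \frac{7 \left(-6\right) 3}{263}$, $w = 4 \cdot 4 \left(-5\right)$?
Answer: $\frac{2630}{63} \approx 41.746$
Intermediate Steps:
$w = -80$ ($w = 16 \left(-5\right) = -80$)
$K = - \frac{126}{263}$ ($K = \left(-42\right) 3 \cdot \frac{1}{263} = \left(-126\right) \frac{1}{263} = - \frac{126}{263} \approx -0.47909$)
$B = - \frac{263}{504}$ ($B = \frac{1}{4 \left(- \frac{126}{263}\right)} = \frac{1}{4} \left(- \frac{263}{126}\right) = - \frac{263}{504} \approx -0.52183$)
$B w = \left(- \frac{263}{504}\right) \left(-80\right) = \frac{2630}{63}$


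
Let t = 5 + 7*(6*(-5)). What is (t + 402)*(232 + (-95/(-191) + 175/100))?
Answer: 35256105/764 ≈ 46147.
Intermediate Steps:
t = -205 (t = 5 + 7*(-30) = 5 - 210 = -205)
(t + 402)*(232 + (-95/(-191) + 175/100)) = (-205 + 402)*(232 + (-95/(-191) + 175/100)) = 197*(232 + (-95*(-1/191) + 175*(1/100))) = 197*(232 + (95/191 + 7/4)) = 197*(232 + 1717/764) = 197*(178965/764) = 35256105/764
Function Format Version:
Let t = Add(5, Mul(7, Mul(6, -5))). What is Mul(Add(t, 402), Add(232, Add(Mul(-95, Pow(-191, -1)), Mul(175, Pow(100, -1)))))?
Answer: Rational(35256105, 764) ≈ 46147.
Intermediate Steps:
t = -205 (t = Add(5, Mul(7, -30)) = Add(5, -210) = -205)
Mul(Add(t, 402), Add(232, Add(Mul(-95, Pow(-191, -1)), Mul(175, Pow(100, -1))))) = Mul(Add(-205, 402), Add(232, Add(Mul(-95, Pow(-191, -1)), Mul(175, Pow(100, -1))))) = Mul(197, Add(232, Add(Mul(-95, Rational(-1, 191)), Mul(175, Rational(1, 100))))) = Mul(197, Add(232, Add(Rational(95, 191), Rational(7, 4)))) = Mul(197, Add(232, Rational(1717, 764))) = Mul(197, Rational(178965, 764)) = Rational(35256105, 764)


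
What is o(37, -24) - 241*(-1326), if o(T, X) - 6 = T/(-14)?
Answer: 4473971/14 ≈ 3.1957e+5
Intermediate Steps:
o(T, X) = 6 - T/14 (o(T, X) = 6 + T/(-14) = 6 + T*(-1/14) = 6 - T/14)
o(37, -24) - 241*(-1326) = (6 - 1/14*37) - 241*(-1326) = (6 - 37/14) + 319566 = 47/14 + 319566 = 4473971/14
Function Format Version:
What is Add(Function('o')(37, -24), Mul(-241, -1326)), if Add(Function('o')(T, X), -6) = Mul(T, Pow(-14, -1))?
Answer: Rational(4473971, 14) ≈ 3.1957e+5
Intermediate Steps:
Function('o')(T, X) = Add(6, Mul(Rational(-1, 14), T)) (Function('o')(T, X) = Add(6, Mul(T, Pow(-14, -1))) = Add(6, Mul(T, Rational(-1, 14))) = Add(6, Mul(Rational(-1, 14), T)))
Add(Function('o')(37, -24), Mul(-241, -1326)) = Add(Add(6, Mul(Rational(-1, 14), 37)), Mul(-241, -1326)) = Add(Add(6, Rational(-37, 14)), 319566) = Add(Rational(47, 14), 319566) = Rational(4473971, 14)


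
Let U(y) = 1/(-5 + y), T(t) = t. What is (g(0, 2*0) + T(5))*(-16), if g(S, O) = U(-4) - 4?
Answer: -128/9 ≈ -14.222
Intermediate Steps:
g(S, O) = -37/9 (g(S, O) = 1/(-5 - 4) - 4 = 1/(-9) - 4 = -⅑ - 4 = -37/9)
(g(0, 2*0) + T(5))*(-16) = (-37/9 + 5)*(-16) = (8/9)*(-16) = -128/9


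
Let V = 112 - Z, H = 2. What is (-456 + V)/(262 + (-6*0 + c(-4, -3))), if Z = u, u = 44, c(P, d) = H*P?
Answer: -194/127 ≈ -1.5276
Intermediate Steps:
c(P, d) = 2*P
Z = 44
V = 68 (V = 112 - 1*44 = 112 - 44 = 68)
(-456 + V)/(262 + (-6*0 + c(-4, -3))) = (-456 + 68)/(262 + (-6*0 + 2*(-4))) = -388/(262 + (0 - 8)) = -388/(262 - 8) = -388/254 = -388*1/254 = -194/127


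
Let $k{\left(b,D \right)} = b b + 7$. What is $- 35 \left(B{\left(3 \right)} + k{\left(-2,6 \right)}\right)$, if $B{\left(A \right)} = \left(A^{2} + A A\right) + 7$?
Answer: $-1260$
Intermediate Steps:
$B{\left(A \right)} = 7 + 2 A^{2}$ ($B{\left(A \right)} = \left(A^{2} + A^{2}\right) + 7 = 2 A^{2} + 7 = 7 + 2 A^{2}$)
$k{\left(b,D \right)} = 7 + b^{2}$ ($k{\left(b,D \right)} = b^{2} + 7 = 7 + b^{2}$)
$- 35 \left(B{\left(3 \right)} + k{\left(-2,6 \right)}\right) = - 35 \left(\left(7 + 2 \cdot 3^{2}\right) + \left(7 + \left(-2\right)^{2}\right)\right) = - 35 \left(\left(7 + 2 \cdot 9\right) + \left(7 + 4\right)\right) = - 35 \left(\left(7 + 18\right) + 11\right) = - 35 \left(25 + 11\right) = \left(-35\right) 36 = -1260$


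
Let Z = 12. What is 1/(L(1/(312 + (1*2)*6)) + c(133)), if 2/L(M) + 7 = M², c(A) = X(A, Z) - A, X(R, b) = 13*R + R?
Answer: 734831/1270312847 ≈ 0.00057846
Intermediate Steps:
X(R, b) = 14*R
c(A) = 13*A (c(A) = 14*A - A = 13*A)
L(M) = 2/(-7 + M²)
1/(L(1/(312 + (1*2)*6)) + c(133)) = 1/(2/(-7 + (1/(312 + (1*2)*6))²) + 13*133) = 1/(2/(-7 + (1/(312 + 2*6))²) + 1729) = 1/(2/(-7 + (1/(312 + 12))²) + 1729) = 1/(2/(-7 + (1/324)²) + 1729) = 1/(2/(-7 + 1/104976) + 1729) = 1/(2/(-734831/104976) + 1729) = 1/(2*(-104976/734831) + 1729) = 1/(-209952/734831 + 1729) = 1/(1270312847/734831) = 734831/1270312847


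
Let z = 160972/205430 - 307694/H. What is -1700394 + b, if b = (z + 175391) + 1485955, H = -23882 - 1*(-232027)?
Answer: -166969201362428/4275922735 ≈ -39049.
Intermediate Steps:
H = 208145 (H = -23882 + 232027 = 208145)
z = -2970406148/4275922735 (z = 160972/205430 - 307694/208145 = 160972*(1/205430) - 307694*1/208145 = 80486/102715 - 307694/208145 = -2970406148/4275922735 ≈ -0.69468)
b = 7103784161695162/4275922735 (b = (-2970406148/4275922735 + 175391) + 1485955 = 749955394008237/4275922735 + 1485955 = 7103784161695162/4275922735 ≈ 1.6613e+6)
-1700394 + b = -1700394 + 7103784161695162/4275922735 = -166969201362428/4275922735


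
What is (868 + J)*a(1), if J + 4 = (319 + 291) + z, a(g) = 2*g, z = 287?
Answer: 3522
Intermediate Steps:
J = 893 (J = -4 + ((319 + 291) + 287) = -4 + (610 + 287) = -4 + 897 = 893)
(868 + J)*a(1) = (868 + 893)*(2*1) = 1761*2 = 3522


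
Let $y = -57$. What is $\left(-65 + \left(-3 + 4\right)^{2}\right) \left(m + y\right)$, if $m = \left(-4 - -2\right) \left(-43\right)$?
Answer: $-1856$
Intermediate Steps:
$m = 86$ ($m = \left(-4 + 2\right) \left(-43\right) = \left(-2\right) \left(-43\right) = 86$)
$\left(-65 + \left(-3 + 4\right)^{2}\right) \left(m + y\right) = \left(-65 + \left(-3 + 4\right)^{2}\right) \left(86 - 57\right) = \left(-65 + 1^{2}\right) 29 = \left(-65 + 1\right) 29 = \left(-64\right) 29 = -1856$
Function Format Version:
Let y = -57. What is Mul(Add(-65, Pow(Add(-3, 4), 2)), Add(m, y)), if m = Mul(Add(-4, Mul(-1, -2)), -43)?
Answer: -1856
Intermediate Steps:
m = 86 (m = Mul(Add(-4, 2), -43) = Mul(-2, -43) = 86)
Mul(Add(-65, Pow(Add(-3, 4), 2)), Add(m, y)) = Mul(Add(-65, Pow(Add(-3, 4), 2)), Add(86, -57)) = Mul(Add(-65, Pow(1, 2)), 29) = Mul(Add(-65, 1), 29) = Mul(-64, 29) = -1856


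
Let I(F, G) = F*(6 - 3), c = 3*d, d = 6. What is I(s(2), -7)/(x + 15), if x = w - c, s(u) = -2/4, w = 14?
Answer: -3/22 ≈ -0.13636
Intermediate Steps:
s(u) = -½ (s(u) = -2*¼ = -½)
c = 18 (c = 3*6 = 18)
I(F, G) = 3*F (I(F, G) = F*3 = 3*F)
x = -4 (x = 14 - 1*18 = 14 - 18 = -4)
I(s(2), -7)/(x + 15) = (3*(-½))/(-4 + 15) = -3/2/11 = -3/2*1/11 = -3/22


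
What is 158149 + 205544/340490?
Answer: 26924179277/170245 ≈ 1.5815e+5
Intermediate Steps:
158149 + 205544/340490 = 158149 + 205544*(1/340490) = 158149 + 102772/170245 = 26924179277/170245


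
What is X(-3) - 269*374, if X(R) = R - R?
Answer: -100606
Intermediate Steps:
X(R) = 0
X(-3) - 269*374 = 0 - 269*374 = 0 - 100606 = -100606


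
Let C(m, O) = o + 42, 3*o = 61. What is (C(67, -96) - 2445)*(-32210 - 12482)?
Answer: 319458416/3 ≈ 1.0649e+8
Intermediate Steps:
o = 61/3 (o = (⅓)*61 = 61/3 ≈ 20.333)
C(m, O) = 187/3 (C(m, O) = 61/3 + 42 = 187/3)
(C(67, -96) - 2445)*(-32210 - 12482) = (187/3 - 2445)*(-32210 - 12482) = -7148/3*(-44692) = 319458416/3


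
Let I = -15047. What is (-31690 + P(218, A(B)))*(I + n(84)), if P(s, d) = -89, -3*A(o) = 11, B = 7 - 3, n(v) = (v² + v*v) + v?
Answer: 27043929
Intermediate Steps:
n(v) = v + 2*v² (n(v) = (v² + v²) + v = 2*v² + v = v + 2*v²)
B = 4
A(o) = -11/3 (A(o) = -⅓*11 = -11/3)
(-31690 + P(218, A(B)))*(I + n(84)) = (-31690 - 89)*(-15047 + 84*(1 + 2*84)) = -31779*(-15047 + 84*(1 + 168)) = -31779*(-15047 + 84*169) = -31779*(-15047 + 14196) = -31779*(-851) = 27043929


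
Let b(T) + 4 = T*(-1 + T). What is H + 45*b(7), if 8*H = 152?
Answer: 1729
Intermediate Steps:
H = 19 (H = (⅛)*152 = 19)
b(T) = -4 + T*(-1 + T)
H + 45*b(7) = 19 + 45*(-4 + 7² - 1*7) = 19 + 45*(-4 + 49 - 7) = 19 + 45*38 = 19 + 1710 = 1729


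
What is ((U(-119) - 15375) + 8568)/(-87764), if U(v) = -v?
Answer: 1672/21941 ≈ 0.076204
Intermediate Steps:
((U(-119) - 15375) + 8568)/(-87764) = ((-1*(-119) - 15375) + 8568)/(-87764) = ((119 - 15375) + 8568)*(-1/87764) = (-15256 + 8568)*(-1/87764) = -6688*(-1/87764) = 1672/21941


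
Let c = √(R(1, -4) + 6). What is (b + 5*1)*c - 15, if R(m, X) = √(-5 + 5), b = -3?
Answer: -15 + 2*√6 ≈ -10.101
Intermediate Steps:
R(m, X) = 0 (R(m, X) = √0 = 0)
c = √6 (c = √(0 + 6) = √6 ≈ 2.4495)
(b + 5*1)*c - 15 = (-3 + 5*1)*√6 - 15 = (-3 + 5)*√6 - 15 = 2*√6 - 15 = -15 + 2*√6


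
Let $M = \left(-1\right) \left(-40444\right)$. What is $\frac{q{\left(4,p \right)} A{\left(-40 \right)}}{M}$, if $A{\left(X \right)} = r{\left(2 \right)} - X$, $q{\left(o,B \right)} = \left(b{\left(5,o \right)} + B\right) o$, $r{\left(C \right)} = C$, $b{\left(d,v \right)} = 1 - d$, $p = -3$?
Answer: $- \frac{294}{10111} \approx -0.029077$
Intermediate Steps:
$q{\left(o,B \right)} = o \left(-4 + B\right)$ ($q{\left(o,B \right)} = \left(\left(1 - 5\right) + B\right) o = \left(-4 + B\right) o = o \left(-4 + B\right)$)
$M = 40444$
$A{\left(X \right)} = 2 - X$
$\frac{q{\left(4,p \right)} A{\left(-40 \right)}}{M} = \frac{4 \left(-4 - 3\right) \left(2 - -40\right)}{40444} = 4 \left(-7\right) \left(2 + 40\right) \frac{1}{40444} = \left(-28\right) 42 \cdot \frac{1}{40444} = \left(-1176\right) \frac{1}{40444} = - \frac{294}{10111}$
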